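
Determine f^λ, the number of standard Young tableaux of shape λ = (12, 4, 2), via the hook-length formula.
# SYT of shape (12, 4, 2) = 99144

Hook-length formula: f^λ = n! / Π hook(c), product over all cells c of the Young diagram. For λ = (12, 4, 2), n = 18 boxes. Hook lengths by row (left-to-right, top-to-bottom): [14, 13, 11, 10, 8, 7, 6, 5, 4, 3, 2, 1]; [5, 4, 2, 1]; [2, 1]. Product of hooks = 64576512000. So f^λ = 18! / 64576512000 = 6402373705728000 / 64576512000 = 99144.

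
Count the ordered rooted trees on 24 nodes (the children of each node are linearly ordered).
C_23 = 343059613650

These ordered rooted trees are counted by the Catalan number C_n = (1/(n + 1)) · C(2n, n). For n = 23: C_23 = (1/24) · C(46, 23) = 8233430727600/24 = 343059613650.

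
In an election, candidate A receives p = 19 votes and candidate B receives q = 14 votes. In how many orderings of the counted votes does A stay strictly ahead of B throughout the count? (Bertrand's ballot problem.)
Strict-lead orderings = 124062000

Total orderings of the 33 votes with 19 for A: C(33, 19) = 818809200. By the Bertrand ballot formula (Cycle Lemma / reflection principle), the number of orderings in which A is strictly ahead of B throughout is (p − q)/(p + q) · C(p + q, p) = (19 − 14)/(19 + 14) · 818809200 = 124062000.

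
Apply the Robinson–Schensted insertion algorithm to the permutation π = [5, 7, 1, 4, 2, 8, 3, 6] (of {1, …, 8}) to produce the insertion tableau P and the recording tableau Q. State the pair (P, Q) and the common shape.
P = [1, 2, 3, 6] / [4, 7, 8] / [5];  Q = [1, 2, 6, 8] / [3, 4, 7] / [5];  common shape = (4, 3, 1)

Row-insert the values π_1, π_2, … into P one at a time, bumping the leftmost entry strictly greater than the inserted value down to the next row. The recording tableau Q records, in position (i, j), the step at which that cell was added to P.
  Insert 5 (step 1): P = [5];  Q = [1]
  Insert 7 (step 2): P = [5, 7];  Q = [1, 2]
  Insert 1 (step 3): P = [1, 7] / [5];  Q = [1, 2] / [3]
  Insert 4 (step 4): P = [1, 4] / [5, 7];  Q = [1, 2] / [3, 4]
  Insert 2 (step 5): P = [1, 2] / [4, 7] / [5];  Q = [1, 2] / [3, 4] / [5]
  Insert 8 (step 6): P = [1, 2, 8] / [4, 7] / [5];  Q = [1, 2, 6] / [3, 4] / [5]
  Insert 3 (step 7): P = [1, 2, 3] / [4, 7, 8] / [5];  Q = [1, 2, 6] / [3, 4, 7] / [5]
  Insert 6 (step 8): P = [1, 2, 3, 6] / [4, 7, 8] / [5];  Q = [1, 2, 6, 8] / [3, 4, 7] / [5]
Final shape: (4, 3, 1).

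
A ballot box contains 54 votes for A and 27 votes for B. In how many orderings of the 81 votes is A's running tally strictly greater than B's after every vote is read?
Strict-lead orderings = 768759815833950334240

Total orderings of the 81 votes with 54 for A: C(81, 54) = 2306279447501851002720. By the Bertrand ballot formula (Cycle Lemma / reflection principle), the number of orderings in which A is strictly ahead of B throughout is (p − q)/(p + q) · C(p + q, p) = (54 − 27)/(54 + 27) · 2306279447501851002720 = 768759815833950334240.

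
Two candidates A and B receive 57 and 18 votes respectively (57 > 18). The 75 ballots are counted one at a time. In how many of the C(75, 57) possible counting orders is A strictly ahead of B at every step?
Strict-lead orderings = 49719923716299772

Total orderings of the 75 votes with 57 for A: C(75, 57) = 95615237915961100. By the Bertrand ballot formula (Cycle Lemma / reflection principle), the number of orderings in which A is strictly ahead of B throughout is (p − q)/(p + q) · C(p + q, p) = (57 − 18)/(57 + 18) · 95615237915961100 = 49719923716299772.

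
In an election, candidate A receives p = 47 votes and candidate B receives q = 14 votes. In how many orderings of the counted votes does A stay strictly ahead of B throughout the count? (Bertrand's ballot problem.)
Strict-lead orderings = 12179035222200

Total orderings of the 61 votes with 47 for A: C(61, 47) = 22512762077400. By the Bertrand ballot formula (Cycle Lemma / reflection principle), the number of orderings in which A is strictly ahead of B throughout is (p − q)/(p + q) · C(p + q, p) = (47 − 14)/(47 + 14) · 22512762077400 = 12179035222200.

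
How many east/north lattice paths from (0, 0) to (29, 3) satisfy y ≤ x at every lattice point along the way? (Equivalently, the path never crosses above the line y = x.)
Number of paths = 4464

By the reflection principle (André's argument), the number of monotone paths to (29, 3) with n ≤ m that never go above y = x is C(32, 29) − C(32, 30) = 4960 − 496 = 4464.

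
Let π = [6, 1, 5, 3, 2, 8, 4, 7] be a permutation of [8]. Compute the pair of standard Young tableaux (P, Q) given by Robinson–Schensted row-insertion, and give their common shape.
P = [1, 2, 4, 7] / [3, 8] / [5] / [6];  Q = [1, 3, 6, 8] / [2, 7] / [4] / [5];  common shape = (4, 2, 1, 1)

Row-insert the values π_1, π_2, … into P one at a time, bumping the leftmost entry strictly greater than the inserted value down to the next row. The recording tableau Q records, in position (i, j), the step at which that cell was added to P.
  Insert 6 (step 1): P = [6];  Q = [1]
  Insert 1 (step 2): P = [1] / [6];  Q = [1] / [2]
  Insert 5 (step 3): P = [1, 5] / [6];  Q = [1, 3] / [2]
  Insert 3 (step 4): P = [1, 3] / [5] / [6];  Q = [1, 3] / [2] / [4]
  Insert 2 (step 5): P = [1, 2] / [3] / [5] / [6];  Q = [1, 3] / [2] / [4] / [5]
  Insert 8 (step 6): P = [1, 2, 8] / [3] / [5] / [6];  Q = [1, 3, 6] / [2] / [4] / [5]
  Insert 4 (step 7): P = [1, 2, 4] / [3, 8] / [5] / [6];  Q = [1, 3, 6] / [2, 7] / [4] / [5]
  Insert 7 (step 8): P = [1, 2, 4, 7] / [3, 8] / [5] / [6];  Q = [1, 3, 6, 8] / [2, 7] / [4] / [5]
Final shape: (4, 2, 1, 1).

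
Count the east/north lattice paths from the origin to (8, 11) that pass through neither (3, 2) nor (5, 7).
Number of paths = 35192

Inclusion–exclusion. Total paths: C(19, 8) = 75582. Through P₁: C(5, 3)·C(14, 5) = 20020. Through P₂: C(12, 5)·C(7, 3) = 27720. Since P₁ is strictly southwest of P₂, a monotone path through both must visit P₁ then P₂; paths through both = C(5, 3)·C(7, 2)·C(7, 3) = 7350. Avoid both = 75582 − 20020 − 27720 + 7350 = 35192.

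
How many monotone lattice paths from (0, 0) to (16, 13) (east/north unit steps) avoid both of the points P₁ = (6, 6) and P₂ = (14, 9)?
Number of paths = 39923013

Inclusion–exclusion. Total paths: C(29, 16) = 67863915. Through P₁: C(12, 6)·C(17, 10) = 17969952. Through P₂: C(23, 14)·C(6, 2) = 12257850. Since P₁ is strictly southwest of P₂, a monotone path through both must visit P₁ then P₂; paths through both = C(12, 6)·C(11, 8)·C(6, 2) = 2286900. Avoid both = 67863915 − 17969952 − 12257850 + 2286900 = 39923013.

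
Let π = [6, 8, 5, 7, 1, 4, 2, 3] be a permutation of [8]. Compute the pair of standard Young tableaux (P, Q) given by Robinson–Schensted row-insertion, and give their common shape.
P = [1, 2, 3] / [4, 7] / [5, 8] / [6];  Q = [1, 2, 8] / [3, 4] / [5, 6] / [7];  common shape = (3, 2, 2, 1)

Row-insert the values π_1, π_2, … into P one at a time, bumping the leftmost entry strictly greater than the inserted value down to the next row. The recording tableau Q records, in position (i, j), the step at which that cell was added to P.
  Insert 6 (step 1): P = [6];  Q = [1]
  Insert 8 (step 2): P = [6, 8];  Q = [1, 2]
  Insert 5 (step 3): P = [5, 8] / [6];  Q = [1, 2] / [3]
  Insert 7 (step 4): P = [5, 7] / [6, 8];  Q = [1, 2] / [3, 4]
  Insert 1 (step 5): P = [1, 7] / [5, 8] / [6];  Q = [1, 2] / [3, 4] / [5]
  Insert 4 (step 6): P = [1, 4] / [5, 7] / [6, 8];  Q = [1, 2] / [3, 4] / [5, 6]
  Insert 2 (step 7): P = [1, 2] / [4, 7] / [5, 8] / [6];  Q = [1, 2] / [3, 4] / [5, 6] / [7]
  Insert 3 (step 8): P = [1, 2, 3] / [4, 7] / [5, 8] / [6];  Q = [1, 2, 8] / [3, 4] / [5, 6] / [7]
Final shape: (3, 2, 2, 1).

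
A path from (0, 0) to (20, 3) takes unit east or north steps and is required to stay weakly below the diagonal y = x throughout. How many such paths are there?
Number of paths = 1518

By the reflection principle (André's argument), the number of monotone paths to (20, 3) with n ≤ m that never go above y = x is C(23, 20) − C(23, 21) = 1771 − 253 = 1518.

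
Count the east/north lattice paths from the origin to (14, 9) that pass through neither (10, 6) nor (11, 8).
Number of paths = 330678

Inclusion–exclusion. Total paths: C(23, 14) = 817190. Through P₁: C(16, 10)·C(7, 4) = 280280. Through P₂: C(19, 11)·C(4, 3) = 302328. Since P₁ is strictly southwest of P₂, a monotone path through both must visit P₁ then P₂; paths through both = C(16, 10)·C(3, 1)·C(4, 3) = 96096. Avoid both = 817190 − 280280 − 302328 + 96096 = 330678.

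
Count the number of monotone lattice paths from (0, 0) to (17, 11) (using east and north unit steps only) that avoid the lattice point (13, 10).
Number of paths = 15753850

Total paths from (0, 0) to (17, 11): C(28, 17) = 21474180. Paths through (13, 10): (paths (0, 0) → (13, 10)) × (paths (13, 10) → (17, 11)) = C(23, 13) · C(5, 4) = 1144066 · 5 = 5720330. Avoidance count = 21474180 − 5720330 = 15753850.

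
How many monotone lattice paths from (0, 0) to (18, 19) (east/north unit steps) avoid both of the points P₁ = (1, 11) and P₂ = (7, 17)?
Number of paths = 17633521752

Inclusion–exclusion. Total paths: C(37, 18) = 17672631900. Through P₁: C(12, 1)·C(25, 17) = 12978900. Through P₂: C(24, 7)·C(13, 11) = 26996112. Since P₁ is strictly southwest of P₂, a monotone path through both must visit P₁ then P₂; paths through both = C(12, 1)·C(12, 6)·C(13, 11) = 864864. Avoid both = 17672631900 − 12978900 − 26996112 + 864864 = 17633521752.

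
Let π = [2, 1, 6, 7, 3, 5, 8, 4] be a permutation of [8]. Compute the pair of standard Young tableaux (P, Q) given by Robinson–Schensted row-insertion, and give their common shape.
P = [1, 3, 4, 8] / [2, 5, 7] / [6];  Q = [1, 3, 4, 7] / [2, 5, 6] / [8];  common shape = (4, 3, 1)

Row-insert the values π_1, π_2, … into P one at a time, bumping the leftmost entry strictly greater than the inserted value down to the next row. The recording tableau Q records, in position (i, j), the step at which that cell was added to P.
  Insert 2 (step 1): P = [2];  Q = [1]
  Insert 1 (step 2): P = [1] / [2];  Q = [1] / [2]
  Insert 6 (step 3): P = [1, 6] / [2];  Q = [1, 3] / [2]
  Insert 7 (step 4): P = [1, 6, 7] / [2];  Q = [1, 3, 4] / [2]
  Insert 3 (step 5): P = [1, 3, 7] / [2, 6];  Q = [1, 3, 4] / [2, 5]
  Insert 5 (step 6): P = [1, 3, 5] / [2, 6, 7];  Q = [1, 3, 4] / [2, 5, 6]
  Insert 8 (step 7): P = [1, 3, 5, 8] / [2, 6, 7];  Q = [1, 3, 4, 7] / [2, 5, 6]
  Insert 4 (step 8): P = [1, 3, 4, 8] / [2, 5, 7] / [6];  Q = [1, 3, 4, 7] / [2, 5, 6] / [8]
Final shape: (4, 3, 1).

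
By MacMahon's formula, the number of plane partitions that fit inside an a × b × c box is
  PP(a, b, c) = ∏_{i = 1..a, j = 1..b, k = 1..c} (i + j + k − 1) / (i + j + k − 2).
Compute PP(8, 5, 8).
PP(8, 5, 8) = 3940599631842016

Evaluate the triple product over i = 1..8, j = 1..5, k = 1..8. The factors are (2/1) · (3/2) · (4/3) · (5/4) · (6/5) · (7/6) · (8/7) · (9/8) · … (320 factors total). The numerators and denominators telescope so the product is an integer; carrying out the multiplication exactly gives PP(8, 5, 8) = 3940599631842016.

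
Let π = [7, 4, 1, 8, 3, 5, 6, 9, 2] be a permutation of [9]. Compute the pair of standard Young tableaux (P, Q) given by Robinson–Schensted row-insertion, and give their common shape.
P = [1, 2, 5, 6, 9] / [3, 8] / [4] / [7];  Q = [1, 4, 6, 7, 8] / [2, 5] / [3] / [9];  common shape = (5, 2, 1, 1)

Row-insert the values π_1, π_2, … into P one at a time, bumping the leftmost entry strictly greater than the inserted value down to the next row. The recording tableau Q records, in position (i, j), the step at which that cell was added to P.
  Insert 7 (step 1): P = [7];  Q = [1]
  Insert 4 (step 2): P = [4] / [7];  Q = [1] / [2]
  Insert 1 (step 3): P = [1] / [4] / [7];  Q = [1] / [2] / [3]
  Insert 8 (step 4): P = [1, 8] / [4] / [7];  Q = [1, 4] / [2] / [3]
  Insert 3 (step 5): P = [1, 3] / [4, 8] / [7];  Q = [1, 4] / [2, 5] / [3]
  Insert 5 (step 6): P = [1, 3, 5] / [4, 8] / [7];  Q = [1, 4, 6] / [2, 5] / [3]
  Insert 6 (step 7): P = [1, 3, 5, 6] / [4, 8] / [7];  Q = [1, 4, 6, 7] / [2, 5] / [3]
  Insert 9 (step 8): P = [1, 3, 5, 6, 9] / [4, 8] / [7];  Q = [1, 4, 6, 7, 8] / [2, 5] / [3]
  Insert 2 (step 9): P = [1, 2, 5, 6, 9] / [3, 8] / [4] / [7];  Q = [1, 4, 6, 7, 8] / [2, 5] / [3] / [9]
Final shape: (5, 2, 1, 1).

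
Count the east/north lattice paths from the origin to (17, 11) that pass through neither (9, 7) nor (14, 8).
Number of paths = 10788780

Inclusion–exclusion. Total paths: C(28, 17) = 21474180. Through P₁: C(16, 9)·C(12, 8) = 5662800. Through P₂: C(22, 14)·C(6, 3) = 6395400. Since P₁ is strictly southwest of P₂, a monotone path through both must visit P₁ then P₂; paths through both = C(16, 9)·C(6, 5)·C(6, 3) = 1372800. Avoid both = 21474180 − 5662800 − 6395400 + 1372800 = 10788780.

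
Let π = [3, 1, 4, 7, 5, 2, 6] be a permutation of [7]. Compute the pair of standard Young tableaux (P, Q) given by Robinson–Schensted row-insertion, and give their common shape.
P = [1, 2, 5, 6] / [3, 4] / [7];  Q = [1, 3, 4, 7] / [2, 5] / [6];  common shape = (4, 2, 1)

Row-insert the values π_1, π_2, … into P one at a time, bumping the leftmost entry strictly greater than the inserted value down to the next row. The recording tableau Q records, in position (i, j), the step at which that cell was added to P.
  Insert 3 (step 1): P = [3];  Q = [1]
  Insert 1 (step 2): P = [1] / [3];  Q = [1] / [2]
  Insert 4 (step 3): P = [1, 4] / [3];  Q = [1, 3] / [2]
  Insert 7 (step 4): P = [1, 4, 7] / [3];  Q = [1, 3, 4] / [2]
  Insert 5 (step 5): P = [1, 4, 5] / [3, 7];  Q = [1, 3, 4] / [2, 5]
  Insert 2 (step 6): P = [1, 2, 5] / [3, 4] / [7];  Q = [1, 3, 4] / [2, 5] / [6]
  Insert 6 (step 7): P = [1, 2, 5, 6] / [3, 4] / [7];  Q = [1, 3, 4, 7] / [2, 5] / [6]
Final shape: (4, 2, 1).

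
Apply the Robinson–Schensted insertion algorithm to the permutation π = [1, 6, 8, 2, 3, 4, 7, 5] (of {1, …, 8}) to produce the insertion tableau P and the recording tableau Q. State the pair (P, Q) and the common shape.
P = [1, 2, 3, 4, 5] / [6, 7] / [8];  Q = [1, 2, 3, 6, 7] / [4, 5] / [8];  common shape = (5, 2, 1)

Row-insert the values π_1, π_2, … into P one at a time, bumping the leftmost entry strictly greater than the inserted value down to the next row. The recording tableau Q records, in position (i, j), the step at which that cell was added to P.
  Insert 1 (step 1): P = [1];  Q = [1]
  Insert 6 (step 2): P = [1, 6];  Q = [1, 2]
  Insert 8 (step 3): P = [1, 6, 8];  Q = [1, 2, 3]
  Insert 2 (step 4): P = [1, 2, 8] / [6];  Q = [1, 2, 3] / [4]
  Insert 3 (step 5): P = [1, 2, 3] / [6, 8];  Q = [1, 2, 3] / [4, 5]
  Insert 4 (step 6): P = [1, 2, 3, 4] / [6, 8];  Q = [1, 2, 3, 6] / [4, 5]
  Insert 7 (step 7): P = [1, 2, 3, 4, 7] / [6, 8];  Q = [1, 2, 3, 6, 7] / [4, 5]
  Insert 5 (step 8): P = [1, 2, 3, 4, 5] / [6, 7] / [8];  Q = [1, 2, 3, 6, 7] / [4, 5] / [8]
Final shape: (5, 2, 1).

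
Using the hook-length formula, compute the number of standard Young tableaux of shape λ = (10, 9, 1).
# SYT of shape (10, 9, 1) = 277134

Hook-length formula: f^λ = n! / Π hook(c), product over all cells c of the Young diagram. For λ = (10, 9, 1), n = 20 boxes. Hook lengths by row (left-to-right, top-to-bottom): [12, 10, 9, 8, 7, 6, 5, 4, 3, 1]; [10, 8, 7, 6, 5, 4, 3, 2, 1]; [1]. Product of hooks = 8778792960000. So f^λ = 20! / 8778792960000 = 2432902008176640000 / 8778792960000 = 277134.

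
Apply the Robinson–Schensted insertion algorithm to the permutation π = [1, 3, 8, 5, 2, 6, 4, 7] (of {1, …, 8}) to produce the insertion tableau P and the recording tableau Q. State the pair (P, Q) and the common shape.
P = [1, 2, 4, 6, 7] / [3, 5] / [8];  Q = [1, 2, 3, 6, 8] / [4, 7] / [5];  common shape = (5, 2, 1)

Row-insert the values π_1, π_2, … into P one at a time, bumping the leftmost entry strictly greater than the inserted value down to the next row. The recording tableau Q records, in position (i, j), the step at which that cell was added to P.
  Insert 1 (step 1): P = [1];  Q = [1]
  Insert 3 (step 2): P = [1, 3];  Q = [1, 2]
  Insert 8 (step 3): P = [1, 3, 8];  Q = [1, 2, 3]
  Insert 5 (step 4): P = [1, 3, 5] / [8];  Q = [1, 2, 3] / [4]
  Insert 2 (step 5): P = [1, 2, 5] / [3] / [8];  Q = [1, 2, 3] / [4] / [5]
  Insert 6 (step 6): P = [1, 2, 5, 6] / [3] / [8];  Q = [1, 2, 3, 6] / [4] / [5]
  Insert 4 (step 7): P = [1, 2, 4, 6] / [3, 5] / [8];  Q = [1, 2, 3, 6] / [4, 7] / [5]
  Insert 7 (step 8): P = [1, 2, 4, 6, 7] / [3, 5] / [8];  Q = [1, 2, 3, 6, 8] / [4, 7] / [5]
Final shape: (5, 2, 1).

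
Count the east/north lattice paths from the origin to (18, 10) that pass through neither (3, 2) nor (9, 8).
Number of paths = 7391120

Inclusion–exclusion. Total paths: C(28, 18) = 13123110. Through P₁: C(5, 3)·C(23, 15) = 4903140. Through P₂: C(17, 9)·C(11, 9) = 1337050. Since P₁ is strictly southwest of P₂, a monotone path through both must visit P₁ then P₂; paths through both = C(5, 3)·C(12, 6)·C(11, 9) = 508200. Avoid both = 13123110 − 4903140 − 1337050 + 508200 = 7391120.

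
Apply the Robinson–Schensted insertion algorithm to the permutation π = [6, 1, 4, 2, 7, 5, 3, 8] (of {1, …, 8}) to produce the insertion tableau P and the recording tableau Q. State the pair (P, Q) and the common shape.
P = [1, 2, 3, 8] / [4, 5] / [6, 7];  Q = [1, 3, 5, 8] / [2, 6] / [4, 7];  common shape = (4, 2, 2)

Row-insert the values π_1, π_2, … into P one at a time, bumping the leftmost entry strictly greater than the inserted value down to the next row. The recording tableau Q records, in position (i, j), the step at which that cell was added to P.
  Insert 6 (step 1): P = [6];  Q = [1]
  Insert 1 (step 2): P = [1] / [6];  Q = [1] / [2]
  Insert 4 (step 3): P = [1, 4] / [6];  Q = [1, 3] / [2]
  Insert 2 (step 4): P = [1, 2] / [4] / [6];  Q = [1, 3] / [2] / [4]
  Insert 7 (step 5): P = [1, 2, 7] / [4] / [6];  Q = [1, 3, 5] / [2] / [4]
  Insert 5 (step 6): P = [1, 2, 5] / [4, 7] / [6];  Q = [1, 3, 5] / [2, 6] / [4]
  Insert 3 (step 7): P = [1, 2, 3] / [4, 5] / [6, 7];  Q = [1, 3, 5] / [2, 6] / [4, 7]
  Insert 8 (step 8): P = [1, 2, 3, 8] / [4, 5] / [6, 7];  Q = [1, 3, 5, 8] / [2, 6] / [4, 7]
Final shape: (4, 2, 2).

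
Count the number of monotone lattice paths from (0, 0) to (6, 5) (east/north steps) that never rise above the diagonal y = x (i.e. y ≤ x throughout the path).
Number of paths = 132

By the reflection principle (André's argument), the number of monotone paths to (6, 5) with n ≤ m that never go above y = x is C(11, 6) − C(11, 7) = 462 − 330 = 132.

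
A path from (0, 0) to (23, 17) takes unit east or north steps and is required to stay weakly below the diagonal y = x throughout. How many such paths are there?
Number of paths = 25880277150

By the reflection principle (André's argument), the number of monotone paths to (23, 17) with n ≤ m that never go above y = x is C(40, 23) − C(40, 24) = 88732378800 − 62852101650 = 25880277150.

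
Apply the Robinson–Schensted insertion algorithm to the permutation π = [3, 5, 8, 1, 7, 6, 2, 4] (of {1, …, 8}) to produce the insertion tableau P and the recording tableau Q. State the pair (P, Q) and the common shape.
P = [1, 2, 4] / [3, 5, 6] / [7] / [8];  Q = [1, 2, 3] / [4, 5, 8] / [6] / [7];  common shape = (3, 3, 1, 1)

Row-insert the values π_1, π_2, … into P one at a time, bumping the leftmost entry strictly greater than the inserted value down to the next row. The recording tableau Q records, in position (i, j), the step at which that cell was added to P.
  Insert 3 (step 1): P = [3];  Q = [1]
  Insert 5 (step 2): P = [3, 5];  Q = [1, 2]
  Insert 8 (step 3): P = [3, 5, 8];  Q = [1, 2, 3]
  Insert 1 (step 4): P = [1, 5, 8] / [3];  Q = [1, 2, 3] / [4]
  Insert 7 (step 5): P = [1, 5, 7] / [3, 8];  Q = [1, 2, 3] / [4, 5]
  Insert 6 (step 6): P = [1, 5, 6] / [3, 7] / [8];  Q = [1, 2, 3] / [4, 5] / [6]
  Insert 2 (step 7): P = [1, 2, 6] / [3, 5] / [7] / [8];  Q = [1, 2, 3] / [4, 5] / [6] / [7]
  Insert 4 (step 8): P = [1, 2, 4] / [3, 5, 6] / [7] / [8];  Q = [1, 2, 3] / [4, 5, 8] / [6] / [7]
Final shape: (3, 3, 1, 1).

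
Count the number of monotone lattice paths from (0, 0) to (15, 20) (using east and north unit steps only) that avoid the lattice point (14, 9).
Number of paths = 3238136880

Total paths from (0, 0) to (15, 20): C(35, 15) = 3247943160. Paths through (14, 9): (paths (0, 0) → (14, 9)) × (paths (14, 9) → (15, 20)) = C(23, 14) · C(12, 1) = 817190 · 12 = 9806280. Avoidance count = 3247943160 − 9806280 = 3238136880.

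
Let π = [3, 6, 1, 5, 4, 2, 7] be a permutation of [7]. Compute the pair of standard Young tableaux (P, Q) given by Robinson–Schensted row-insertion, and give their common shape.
P = [1, 2, 7] / [3, 4] / [5] / [6];  Q = [1, 2, 7] / [3, 4] / [5] / [6];  common shape = (3, 2, 1, 1)

Row-insert the values π_1, π_2, … into P one at a time, bumping the leftmost entry strictly greater than the inserted value down to the next row. The recording tableau Q records, in position (i, j), the step at which that cell was added to P.
  Insert 3 (step 1): P = [3];  Q = [1]
  Insert 6 (step 2): P = [3, 6];  Q = [1, 2]
  Insert 1 (step 3): P = [1, 6] / [3];  Q = [1, 2] / [3]
  Insert 5 (step 4): P = [1, 5] / [3, 6];  Q = [1, 2] / [3, 4]
  Insert 4 (step 5): P = [1, 4] / [3, 5] / [6];  Q = [1, 2] / [3, 4] / [5]
  Insert 2 (step 6): P = [1, 2] / [3, 4] / [5] / [6];  Q = [1, 2] / [3, 4] / [5] / [6]
  Insert 7 (step 7): P = [1, 2, 7] / [3, 4] / [5] / [6];  Q = [1, 2, 7] / [3, 4] / [5] / [6]
Final shape: (3, 2, 1, 1).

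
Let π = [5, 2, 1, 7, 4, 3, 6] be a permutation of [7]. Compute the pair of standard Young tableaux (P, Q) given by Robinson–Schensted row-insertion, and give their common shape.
P = [1, 3, 6] / [2, 4] / [5, 7];  Q = [1, 4, 7] / [2, 5] / [3, 6];  common shape = (3, 2, 2)

Row-insert the values π_1, π_2, … into P one at a time, bumping the leftmost entry strictly greater than the inserted value down to the next row. The recording tableau Q records, in position (i, j), the step at which that cell was added to P.
  Insert 5 (step 1): P = [5];  Q = [1]
  Insert 2 (step 2): P = [2] / [5];  Q = [1] / [2]
  Insert 1 (step 3): P = [1] / [2] / [5];  Q = [1] / [2] / [3]
  Insert 7 (step 4): P = [1, 7] / [2] / [5];  Q = [1, 4] / [2] / [3]
  Insert 4 (step 5): P = [1, 4] / [2, 7] / [5];  Q = [1, 4] / [2, 5] / [3]
  Insert 3 (step 6): P = [1, 3] / [2, 4] / [5, 7];  Q = [1, 4] / [2, 5] / [3, 6]
  Insert 6 (step 7): P = [1, 3, 6] / [2, 4] / [5, 7];  Q = [1, 4, 7] / [2, 5] / [3, 6]
Final shape: (3, 2, 2).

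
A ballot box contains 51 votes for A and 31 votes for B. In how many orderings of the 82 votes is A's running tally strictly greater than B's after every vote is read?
Strict-lead orderings = 9090251933233102220160

Total orderings of the 82 votes with 51 for A: C(82, 51) = 37270032926255719102656. By the Bertrand ballot formula (Cycle Lemma / reflection principle), the number of orderings in which A is strictly ahead of B throughout is (p − q)/(p + q) · C(p + q, p) = (51 − 31)/(51 + 31) · 37270032926255719102656 = 9090251933233102220160.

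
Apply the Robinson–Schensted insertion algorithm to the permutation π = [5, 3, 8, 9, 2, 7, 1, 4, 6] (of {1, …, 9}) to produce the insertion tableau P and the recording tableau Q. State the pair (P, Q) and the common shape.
P = [1, 4, 6] / [2, 7, 9] / [3, 8] / [5];  Q = [1, 3, 4] / [2, 6, 9] / [5, 8] / [7];  common shape = (3, 3, 2, 1)

Row-insert the values π_1, π_2, … into P one at a time, bumping the leftmost entry strictly greater than the inserted value down to the next row. The recording tableau Q records, in position (i, j), the step at which that cell was added to P.
  Insert 5 (step 1): P = [5];  Q = [1]
  Insert 3 (step 2): P = [3] / [5];  Q = [1] / [2]
  Insert 8 (step 3): P = [3, 8] / [5];  Q = [1, 3] / [2]
  Insert 9 (step 4): P = [3, 8, 9] / [5];  Q = [1, 3, 4] / [2]
  Insert 2 (step 5): P = [2, 8, 9] / [3] / [5];  Q = [1, 3, 4] / [2] / [5]
  Insert 7 (step 6): P = [2, 7, 9] / [3, 8] / [5];  Q = [1, 3, 4] / [2, 6] / [5]
  Insert 1 (step 7): P = [1, 7, 9] / [2, 8] / [3] / [5];  Q = [1, 3, 4] / [2, 6] / [5] / [7]
  Insert 4 (step 8): P = [1, 4, 9] / [2, 7] / [3, 8] / [5];  Q = [1, 3, 4] / [2, 6] / [5, 8] / [7]
  Insert 6 (step 9): P = [1, 4, 6] / [2, 7, 9] / [3, 8] / [5];  Q = [1, 3, 4] / [2, 6, 9] / [5, 8] / [7]
Final shape: (3, 3, 2, 1).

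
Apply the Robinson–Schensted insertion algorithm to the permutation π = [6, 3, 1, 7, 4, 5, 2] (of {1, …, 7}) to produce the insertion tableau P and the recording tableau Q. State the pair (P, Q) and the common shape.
P = [1, 2, 5] / [3, 4] / [6, 7];  Q = [1, 4, 6] / [2, 5] / [3, 7];  common shape = (3, 2, 2)

Row-insert the values π_1, π_2, … into P one at a time, bumping the leftmost entry strictly greater than the inserted value down to the next row. The recording tableau Q records, in position (i, j), the step at which that cell was added to P.
  Insert 6 (step 1): P = [6];  Q = [1]
  Insert 3 (step 2): P = [3] / [6];  Q = [1] / [2]
  Insert 1 (step 3): P = [1] / [3] / [6];  Q = [1] / [2] / [3]
  Insert 7 (step 4): P = [1, 7] / [3] / [6];  Q = [1, 4] / [2] / [3]
  Insert 4 (step 5): P = [1, 4] / [3, 7] / [6];  Q = [1, 4] / [2, 5] / [3]
  Insert 5 (step 6): P = [1, 4, 5] / [3, 7] / [6];  Q = [1, 4, 6] / [2, 5] / [3]
  Insert 2 (step 7): P = [1, 2, 5] / [3, 4] / [6, 7];  Q = [1, 4, 6] / [2, 5] / [3, 7]
Final shape: (3, 2, 2).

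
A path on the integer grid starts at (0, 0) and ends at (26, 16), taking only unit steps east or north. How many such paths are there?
Number of paths = 166509721602

A monotone lattice path from (0, 0) to (26, 16) consists of 26 east steps and 16 north steps in some order, so it is determined by which 26 of the 42 steps are east. The count is C(42, 26) = 166509721602.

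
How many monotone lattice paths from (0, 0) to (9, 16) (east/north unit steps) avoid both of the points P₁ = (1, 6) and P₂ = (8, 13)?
Number of paths = 1018805

Inclusion–exclusion. Total paths: C(25, 9) = 2042975. Through P₁: C(7, 1)·C(18, 8) = 306306. Through P₂: C(21, 8)·C(4, 1) = 813960. Since P₁ is strictly southwest of P₂, a monotone path through both must visit P₁ then P₂; paths through both = C(7, 1)·C(14, 7)·C(4, 1) = 96096. Avoid both = 2042975 − 306306 − 813960 + 96096 = 1018805.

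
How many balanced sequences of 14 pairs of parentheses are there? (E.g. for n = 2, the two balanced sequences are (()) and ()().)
C_14 = 2674440

These balanced parentheses are counted by the Catalan number C_n = (1/(n + 1)) · C(2n, n). For n = 14: C_14 = (1/15) · C(28, 14) = 40116600/15 = 2674440.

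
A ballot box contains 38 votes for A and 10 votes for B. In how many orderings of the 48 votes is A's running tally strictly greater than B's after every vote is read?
Strict-lead orderings = 3815417606

Total orderings of the 48 votes with 38 for A: C(48, 38) = 6540715896. By the Bertrand ballot formula (Cycle Lemma / reflection principle), the number of orderings in which A is strictly ahead of B throughout is (p − q)/(p + q) · C(p + q, p) = (38 − 10)/(38 + 10) · 6540715896 = 3815417606.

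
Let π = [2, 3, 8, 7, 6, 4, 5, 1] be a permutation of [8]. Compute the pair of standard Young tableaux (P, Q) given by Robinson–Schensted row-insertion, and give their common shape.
P = [1, 3, 4, 5] / [2] / [6] / [7] / [8];  Q = [1, 2, 3, 7] / [4] / [5] / [6] / [8];  common shape = (4, 1, 1, 1, 1)

Row-insert the values π_1, π_2, … into P one at a time, bumping the leftmost entry strictly greater than the inserted value down to the next row. The recording tableau Q records, in position (i, j), the step at which that cell was added to P.
  Insert 2 (step 1): P = [2];  Q = [1]
  Insert 3 (step 2): P = [2, 3];  Q = [1, 2]
  Insert 8 (step 3): P = [2, 3, 8];  Q = [1, 2, 3]
  Insert 7 (step 4): P = [2, 3, 7] / [8];  Q = [1, 2, 3] / [4]
  Insert 6 (step 5): P = [2, 3, 6] / [7] / [8];  Q = [1, 2, 3] / [4] / [5]
  Insert 4 (step 6): P = [2, 3, 4] / [6] / [7] / [8];  Q = [1, 2, 3] / [4] / [5] / [6]
  Insert 5 (step 7): P = [2, 3, 4, 5] / [6] / [7] / [8];  Q = [1, 2, 3, 7] / [4] / [5] / [6]
  Insert 1 (step 8): P = [1, 3, 4, 5] / [2] / [6] / [7] / [8];  Q = [1, 2, 3, 7] / [4] / [5] / [6] / [8]
Final shape: (4, 1, 1, 1, 1).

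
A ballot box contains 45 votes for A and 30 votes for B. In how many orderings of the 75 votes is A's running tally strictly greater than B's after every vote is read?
Strict-lead orderings = 156375886125188595376

Total orderings of the 75 votes with 45 for A: C(75, 45) = 781879430625942976880. By the Bertrand ballot formula (Cycle Lemma / reflection principle), the number of orderings in which A is strictly ahead of B throughout is (p − q)/(p + q) · C(p + q, p) = (45 − 30)/(45 + 30) · 781879430625942976880 = 156375886125188595376.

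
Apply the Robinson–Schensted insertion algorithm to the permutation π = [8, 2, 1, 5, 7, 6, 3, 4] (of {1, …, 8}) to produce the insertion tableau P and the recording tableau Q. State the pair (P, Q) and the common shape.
P = [1, 3, 4] / [2, 5, 6] / [7] / [8];  Q = [1, 4, 5] / [2, 6, 8] / [3] / [7];  common shape = (3, 3, 1, 1)

Row-insert the values π_1, π_2, … into P one at a time, bumping the leftmost entry strictly greater than the inserted value down to the next row. The recording tableau Q records, in position (i, j), the step at which that cell was added to P.
  Insert 8 (step 1): P = [8];  Q = [1]
  Insert 2 (step 2): P = [2] / [8];  Q = [1] / [2]
  Insert 1 (step 3): P = [1] / [2] / [8];  Q = [1] / [2] / [3]
  Insert 5 (step 4): P = [1, 5] / [2] / [8];  Q = [1, 4] / [2] / [3]
  Insert 7 (step 5): P = [1, 5, 7] / [2] / [8];  Q = [1, 4, 5] / [2] / [3]
  Insert 6 (step 6): P = [1, 5, 6] / [2, 7] / [8];  Q = [1, 4, 5] / [2, 6] / [3]
  Insert 3 (step 7): P = [1, 3, 6] / [2, 5] / [7] / [8];  Q = [1, 4, 5] / [2, 6] / [3] / [7]
  Insert 4 (step 8): P = [1, 3, 4] / [2, 5, 6] / [7] / [8];  Q = [1, 4, 5] / [2, 6, 8] / [3] / [7]
Final shape: (3, 3, 1, 1).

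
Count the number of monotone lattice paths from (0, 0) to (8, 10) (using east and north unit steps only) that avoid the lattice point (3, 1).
Number of paths = 35750

Total paths from (0, 0) to (8, 10): C(18, 8) = 43758. Paths through (3, 1): (paths (0, 0) → (3, 1)) × (paths (3, 1) → (8, 10)) = C(4, 3) · C(14, 5) = 4 · 2002 = 8008. Avoidance count = 43758 − 8008 = 35750.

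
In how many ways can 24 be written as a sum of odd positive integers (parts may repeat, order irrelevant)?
p_odd(24) = 122

Enumerate partitions using only odd parts via the recurrence o(n, m) = o(n, m−2) + o(n−m, m) over odd m, starting from the largest odd part ≤ n. This gives p_odd(24) = 122. (Euler's theorem: equals the count of distinct-part partitions.)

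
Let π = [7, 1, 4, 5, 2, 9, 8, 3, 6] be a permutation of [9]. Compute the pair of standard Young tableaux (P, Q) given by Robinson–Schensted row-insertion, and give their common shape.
P = [1, 2, 3, 6] / [4, 5, 8] / [7, 9];  Q = [1, 3, 4, 6] / [2, 7, 9] / [5, 8];  common shape = (4, 3, 2)

Row-insert the values π_1, π_2, … into P one at a time, bumping the leftmost entry strictly greater than the inserted value down to the next row. The recording tableau Q records, in position (i, j), the step at which that cell was added to P.
  Insert 7 (step 1): P = [7];  Q = [1]
  Insert 1 (step 2): P = [1] / [7];  Q = [1] / [2]
  Insert 4 (step 3): P = [1, 4] / [7];  Q = [1, 3] / [2]
  Insert 5 (step 4): P = [1, 4, 5] / [7];  Q = [1, 3, 4] / [2]
  Insert 2 (step 5): P = [1, 2, 5] / [4] / [7];  Q = [1, 3, 4] / [2] / [5]
  Insert 9 (step 6): P = [1, 2, 5, 9] / [4] / [7];  Q = [1, 3, 4, 6] / [2] / [5]
  Insert 8 (step 7): P = [1, 2, 5, 8] / [4, 9] / [7];  Q = [1, 3, 4, 6] / [2, 7] / [5]
  Insert 3 (step 8): P = [1, 2, 3, 8] / [4, 5] / [7, 9];  Q = [1, 3, 4, 6] / [2, 7] / [5, 8]
  Insert 6 (step 9): P = [1, 2, 3, 6] / [4, 5, 8] / [7, 9];  Q = [1, 3, 4, 6] / [2, 7, 9] / [5, 8]
Final shape: (4, 3, 2).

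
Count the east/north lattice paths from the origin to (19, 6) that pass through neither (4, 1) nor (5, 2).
Number of paths = 65920

Inclusion–exclusion. Total paths: C(25, 19) = 177100. Through P₁: C(5, 4)·C(20, 15) = 77520. Through P₂: C(7, 5)·C(18, 14) = 64260. Since P₁ is strictly southwest of P₂, a monotone path through both must visit P₁ then P₂; paths through both = C(5, 4)·C(2, 1)·C(18, 14) = 30600. Avoid both = 177100 − 77520 − 64260 + 30600 = 65920.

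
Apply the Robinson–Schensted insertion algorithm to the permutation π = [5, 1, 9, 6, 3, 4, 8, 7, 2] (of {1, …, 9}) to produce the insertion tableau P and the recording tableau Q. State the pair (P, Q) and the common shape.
P = [1, 2, 4, 7] / [3, 6, 8] / [5] / [9];  Q = [1, 3, 6, 7] / [2, 4, 8] / [5] / [9];  common shape = (4, 3, 1, 1)

Row-insert the values π_1, π_2, … into P one at a time, bumping the leftmost entry strictly greater than the inserted value down to the next row. The recording tableau Q records, in position (i, j), the step at which that cell was added to P.
  Insert 5 (step 1): P = [5];  Q = [1]
  Insert 1 (step 2): P = [1] / [5];  Q = [1] / [2]
  Insert 9 (step 3): P = [1, 9] / [5];  Q = [1, 3] / [2]
  Insert 6 (step 4): P = [1, 6] / [5, 9];  Q = [1, 3] / [2, 4]
  Insert 3 (step 5): P = [1, 3] / [5, 6] / [9];  Q = [1, 3] / [2, 4] / [5]
  Insert 4 (step 6): P = [1, 3, 4] / [5, 6] / [9];  Q = [1, 3, 6] / [2, 4] / [5]
  Insert 8 (step 7): P = [1, 3, 4, 8] / [5, 6] / [9];  Q = [1, 3, 6, 7] / [2, 4] / [5]
  Insert 7 (step 8): P = [1, 3, 4, 7] / [5, 6, 8] / [9];  Q = [1, 3, 6, 7] / [2, 4, 8] / [5]
  Insert 2 (step 9): P = [1, 2, 4, 7] / [3, 6, 8] / [5] / [9];  Q = [1, 3, 6, 7] / [2, 4, 8] / [5] / [9]
Final shape: (4, 3, 1, 1).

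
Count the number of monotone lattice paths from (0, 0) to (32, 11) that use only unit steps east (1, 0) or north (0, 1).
Number of paths = 5752004349

A monotone lattice path from (0, 0) to (32, 11) consists of 32 east steps and 11 north steps in some order, so it is determined by which 32 of the 43 steps are east. The count is C(43, 32) = 5752004349.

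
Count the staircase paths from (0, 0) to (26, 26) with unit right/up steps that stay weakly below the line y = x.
C_26 = 18367353072152

These NE paths below the diagonal are counted by the Catalan number C_n = (1/(n + 1)) · C(2n, n). For n = 26: C_26 = (1/27) · C(52, 26) = 495918532948104/27 = 18367353072152.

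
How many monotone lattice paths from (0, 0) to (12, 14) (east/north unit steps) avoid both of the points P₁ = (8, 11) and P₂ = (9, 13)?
Number of paths = 5929634

Inclusion–exclusion. Total paths: C(26, 12) = 9657700. Through P₁: C(19, 8)·C(7, 4) = 2645370. Through P₂: C(22, 9)·C(4, 3) = 1989680. Since P₁ is strictly southwest of P₂, a monotone path through both must visit P₁ then P₂; paths through both = C(19, 8)·C(3, 1)·C(4, 3) = 906984. Avoid both = 9657700 − 2645370 − 1989680 + 906984 = 5929634.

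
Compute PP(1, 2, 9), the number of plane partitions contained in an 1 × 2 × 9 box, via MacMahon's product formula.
PP(1, 2, 9) = 55

Evaluate the triple product over i = 1..1, j = 1..2, k = 1..9. The factors are (2/1) · (3/2) · (4/3) · (5/4) · (6/5) · (7/6) · (8/7) · (9/8) · … (18 factors total). The numerators and denominators telescope so the product is an integer; carrying out the multiplication exactly gives PP(1, 2, 9) = 55.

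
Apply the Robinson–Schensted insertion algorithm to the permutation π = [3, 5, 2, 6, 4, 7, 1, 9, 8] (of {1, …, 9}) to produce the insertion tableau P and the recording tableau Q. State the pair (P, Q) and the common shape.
P = [1, 4, 6, 7, 8] / [2, 5, 9] / [3];  Q = [1, 2, 4, 6, 8] / [3, 5, 9] / [7];  common shape = (5, 3, 1)

Row-insert the values π_1, π_2, … into P one at a time, bumping the leftmost entry strictly greater than the inserted value down to the next row. The recording tableau Q records, in position (i, j), the step at which that cell was added to P.
  Insert 3 (step 1): P = [3];  Q = [1]
  Insert 5 (step 2): P = [3, 5];  Q = [1, 2]
  Insert 2 (step 3): P = [2, 5] / [3];  Q = [1, 2] / [3]
  Insert 6 (step 4): P = [2, 5, 6] / [3];  Q = [1, 2, 4] / [3]
  Insert 4 (step 5): P = [2, 4, 6] / [3, 5];  Q = [1, 2, 4] / [3, 5]
  Insert 7 (step 6): P = [2, 4, 6, 7] / [3, 5];  Q = [1, 2, 4, 6] / [3, 5]
  Insert 1 (step 7): P = [1, 4, 6, 7] / [2, 5] / [3];  Q = [1, 2, 4, 6] / [3, 5] / [7]
  Insert 9 (step 8): P = [1, 4, 6, 7, 9] / [2, 5] / [3];  Q = [1, 2, 4, 6, 8] / [3, 5] / [7]
  Insert 8 (step 9): P = [1, 4, 6, 7, 8] / [2, 5, 9] / [3];  Q = [1, 2, 4, 6, 8] / [3, 5, 9] / [7]
Final shape: (5, 3, 1).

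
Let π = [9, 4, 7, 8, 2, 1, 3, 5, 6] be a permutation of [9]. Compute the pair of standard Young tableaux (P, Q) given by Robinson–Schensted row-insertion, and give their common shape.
P = [1, 3, 5, 6] / [2, 7, 8] / [4] / [9];  Q = [1, 3, 4, 9] / [2, 7, 8] / [5] / [6];  common shape = (4, 3, 1, 1)

Row-insert the values π_1, π_2, … into P one at a time, bumping the leftmost entry strictly greater than the inserted value down to the next row. The recording tableau Q records, in position (i, j), the step at which that cell was added to P.
  Insert 9 (step 1): P = [9];  Q = [1]
  Insert 4 (step 2): P = [4] / [9];  Q = [1] / [2]
  Insert 7 (step 3): P = [4, 7] / [9];  Q = [1, 3] / [2]
  Insert 8 (step 4): P = [4, 7, 8] / [9];  Q = [1, 3, 4] / [2]
  Insert 2 (step 5): P = [2, 7, 8] / [4] / [9];  Q = [1, 3, 4] / [2] / [5]
  Insert 1 (step 6): P = [1, 7, 8] / [2] / [4] / [9];  Q = [1, 3, 4] / [2] / [5] / [6]
  Insert 3 (step 7): P = [1, 3, 8] / [2, 7] / [4] / [9];  Q = [1, 3, 4] / [2, 7] / [5] / [6]
  Insert 5 (step 8): P = [1, 3, 5] / [2, 7, 8] / [4] / [9];  Q = [1, 3, 4] / [2, 7, 8] / [5] / [6]
  Insert 6 (step 9): P = [1, 3, 5, 6] / [2, 7, 8] / [4] / [9];  Q = [1, 3, 4, 9] / [2, 7, 8] / [5] / [6]
Final shape: (4, 3, 1, 1).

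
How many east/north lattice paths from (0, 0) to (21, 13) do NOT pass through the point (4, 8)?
Number of paths = 914948430

Total paths from (0, 0) to (21, 13): C(34, 21) = 927983760. Paths through (4, 8): (paths (0, 0) → (4, 8)) × (paths (4, 8) → (21, 13)) = C(12, 4) · C(22, 17) = 495 · 26334 = 13035330. Avoidance count = 927983760 − 13035330 = 914948430.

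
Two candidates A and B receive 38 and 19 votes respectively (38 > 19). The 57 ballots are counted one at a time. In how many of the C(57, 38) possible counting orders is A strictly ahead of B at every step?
Strict-lead orderings = 212327989773900

Total orderings of the 57 votes with 38 for A: C(57, 38) = 636983969321700. By the Bertrand ballot formula (Cycle Lemma / reflection principle), the number of orderings in which A is strictly ahead of B throughout is (p − q)/(p + q) · C(p + q, p) = (38 − 19)/(38 + 19) · 636983969321700 = 212327989773900.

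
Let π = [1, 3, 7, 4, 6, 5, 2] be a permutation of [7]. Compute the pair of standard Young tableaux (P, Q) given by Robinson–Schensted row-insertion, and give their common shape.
P = [1, 2, 4, 5] / [3] / [6] / [7];  Q = [1, 2, 3, 5] / [4] / [6] / [7];  common shape = (4, 1, 1, 1)

Row-insert the values π_1, π_2, … into P one at a time, bumping the leftmost entry strictly greater than the inserted value down to the next row. The recording tableau Q records, in position (i, j), the step at which that cell was added to P.
  Insert 1 (step 1): P = [1];  Q = [1]
  Insert 3 (step 2): P = [1, 3];  Q = [1, 2]
  Insert 7 (step 3): P = [1, 3, 7];  Q = [1, 2, 3]
  Insert 4 (step 4): P = [1, 3, 4] / [7];  Q = [1, 2, 3] / [4]
  Insert 6 (step 5): P = [1, 3, 4, 6] / [7];  Q = [1, 2, 3, 5] / [4]
  Insert 5 (step 6): P = [1, 3, 4, 5] / [6] / [7];  Q = [1, 2, 3, 5] / [4] / [6]
  Insert 2 (step 7): P = [1, 2, 4, 5] / [3] / [6] / [7];  Q = [1, 2, 3, 5] / [4] / [6] / [7]
Final shape: (4, 1, 1, 1).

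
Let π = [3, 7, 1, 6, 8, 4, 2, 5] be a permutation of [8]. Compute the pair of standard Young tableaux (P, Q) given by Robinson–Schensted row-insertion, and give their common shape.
P = [1, 2, 5] / [3, 4, 8] / [6] / [7];  Q = [1, 2, 5] / [3, 4, 8] / [6] / [7];  common shape = (3, 3, 1, 1)

Row-insert the values π_1, π_2, … into P one at a time, bumping the leftmost entry strictly greater than the inserted value down to the next row. The recording tableau Q records, in position (i, j), the step at which that cell was added to P.
  Insert 3 (step 1): P = [3];  Q = [1]
  Insert 7 (step 2): P = [3, 7];  Q = [1, 2]
  Insert 1 (step 3): P = [1, 7] / [3];  Q = [1, 2] / [3]
  Insert 6 (step 4): P = [1, 6] / [3, 7];  Q = [1, 2] / [3, 4]
  Insert 8 (step 5): P = [1, 6, 8] / [3, 7];  Q = [1, 2, 5] / [3, 4]
  Insert 4 (step 6): P = [1, 4, 8] / [3, 6] / [7];  Q = [1, 2, 5] / [3, 4] / [6]
  Insert 2 (step 7): P = [1, 2, 8] / [3, 4] / [6] / [7];  Q = [1, 2, 5] / [3, 4] / [6] / [7]
  Insert 5 (step 8): P = [1, 2, 5] / [3, 4, 8] / [6] / [7];  Q = [1, 2, 5] / [3, 4, 8] / [6] / [7]
Final shape: (3, 3, 1, 1).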